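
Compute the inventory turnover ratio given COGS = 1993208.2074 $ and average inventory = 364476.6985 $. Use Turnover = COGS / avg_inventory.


Turnover = 1993208.2074 / 364476.6985 = 5.4687

5.4687


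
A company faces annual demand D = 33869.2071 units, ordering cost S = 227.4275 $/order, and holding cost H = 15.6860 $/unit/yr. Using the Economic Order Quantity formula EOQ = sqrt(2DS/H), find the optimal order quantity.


2*D*S = 2 * 33869.2071 * 227.4275 = 15405578.1955
2*D*S/H = 982122.7971
EOQ = sqrt(982122.7971) = 991.0211

991.0211 units


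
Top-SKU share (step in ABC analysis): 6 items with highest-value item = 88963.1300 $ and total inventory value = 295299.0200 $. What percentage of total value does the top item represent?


Top item = 88963.1300
Total = 295299.0200
Percentage = 88963.1300 / 295299.0200 * 100 = 30.1265

30.1265%


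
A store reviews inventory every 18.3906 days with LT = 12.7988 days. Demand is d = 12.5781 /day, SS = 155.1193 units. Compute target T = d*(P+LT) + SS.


P + LT = 31.1894
d*(P+LT) = 12.5781 * 31.1894 = 392.3034
T = 392.3034 + 155.1193 = 547.4227

547.4227 units


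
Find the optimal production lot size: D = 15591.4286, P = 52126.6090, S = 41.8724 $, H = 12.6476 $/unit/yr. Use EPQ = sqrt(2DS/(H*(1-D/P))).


1 - D/P = 1 - 0.2991 = 0.7009
H*(1-D/P) = 8.8646
2DS = 1305701.0698
EPQ = sqrt(147293.5928) = 383.7885

383.7885 units


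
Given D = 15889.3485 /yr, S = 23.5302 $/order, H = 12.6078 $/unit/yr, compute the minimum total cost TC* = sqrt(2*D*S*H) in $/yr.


2*D*S*H = 9427597.1324
TC* = sqrt(9427597.1324) = 3070.4392

3070.4392 $/yr


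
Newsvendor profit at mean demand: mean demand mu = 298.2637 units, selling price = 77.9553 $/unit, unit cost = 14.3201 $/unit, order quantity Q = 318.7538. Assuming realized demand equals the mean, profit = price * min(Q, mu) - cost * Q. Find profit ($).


Sales at mu = min(318.7538, 298.2637) = 298.2637
Revenue = 77.9553 * 298.2637 = 23251.2362
Total cost = 14.3201 * 318.7538 = 4564.5863
Profit = 23251.2362 - 4564.5863 = 18686.6499

18686.6499 $


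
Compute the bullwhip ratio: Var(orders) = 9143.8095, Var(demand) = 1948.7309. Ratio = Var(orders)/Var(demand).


BW = 9143.8095 / 1948.7309 = 4.6922

4.6922


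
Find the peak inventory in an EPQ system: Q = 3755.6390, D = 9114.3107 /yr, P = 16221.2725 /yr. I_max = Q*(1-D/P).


D/P = 0.5619
1 - D/P = 0.4381
I_max = 3755.6390 * 0.4381 = 1645.4432

1645.4432 units


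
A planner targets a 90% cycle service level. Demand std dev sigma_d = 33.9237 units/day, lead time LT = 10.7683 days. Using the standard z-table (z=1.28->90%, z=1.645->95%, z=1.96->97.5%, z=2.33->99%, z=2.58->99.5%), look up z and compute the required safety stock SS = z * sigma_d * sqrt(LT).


From the table, SL = 90% corresponds to z = 1.28
sqrt(LT) = sqrt(10.7683) = 3.2815
SS = 1.28 * 33.9237 * 3.2815 = 142.4908

142.4908 units


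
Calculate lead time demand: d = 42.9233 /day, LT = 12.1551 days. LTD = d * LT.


LTD = 42.9233 * 12.1551 = 521.7370

521.7370 units


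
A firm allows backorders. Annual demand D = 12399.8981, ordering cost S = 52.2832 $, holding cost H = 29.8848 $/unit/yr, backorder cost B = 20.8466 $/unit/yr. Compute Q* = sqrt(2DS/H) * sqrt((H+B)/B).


sqrt(2DS/H) = 208.2955
sqrt((H+B)/B) = 1.5600
Q* = 208.2955 * 1.5600 = 324.9382

324.9382 units


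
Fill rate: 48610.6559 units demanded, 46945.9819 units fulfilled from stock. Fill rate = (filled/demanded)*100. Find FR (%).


FR = 46945.9819 / 48610.6559 * 100 = 96.5755

96.5755%


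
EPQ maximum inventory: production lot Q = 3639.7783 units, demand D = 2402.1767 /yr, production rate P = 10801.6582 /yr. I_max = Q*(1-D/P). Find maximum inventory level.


D/P = 0.2224
1 - D/P = 0.7776
I_max = 3639.7783 * 0.7776 = 2830.3294

2830.3294 units


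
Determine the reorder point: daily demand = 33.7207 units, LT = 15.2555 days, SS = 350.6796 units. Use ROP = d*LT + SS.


d*LT = 33.7207 * 15.2555 = 514.4261
ROP = 514.4261 + 350.6796 = 865.1057

865.1057 units


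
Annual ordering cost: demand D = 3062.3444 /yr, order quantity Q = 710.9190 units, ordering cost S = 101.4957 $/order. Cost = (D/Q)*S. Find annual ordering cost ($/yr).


Number of orders = D/Q = 4.3076
Cost = 4.3076 * 101.4957 = 437.2014

437.2014 $/yr


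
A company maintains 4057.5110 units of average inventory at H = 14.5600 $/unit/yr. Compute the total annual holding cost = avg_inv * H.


Cost = 4057.5110 * 14.5600 = 59077.3602

59077.3602 $/yr


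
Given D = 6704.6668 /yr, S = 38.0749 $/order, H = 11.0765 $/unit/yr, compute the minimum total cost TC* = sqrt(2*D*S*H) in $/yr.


2*D*S*H = 5655207.1610
TC* = sqrt(5655207.1610) = 2378.0679

2378.0679 $/yr


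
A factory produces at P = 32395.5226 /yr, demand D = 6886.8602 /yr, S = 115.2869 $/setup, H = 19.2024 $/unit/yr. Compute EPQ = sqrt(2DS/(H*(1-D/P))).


1 - D/P = 1 - 0.2126 = 0.7874
H*(1-D/P) = 15.1202
2DS = 1587929.5264
EPQ = sqrt(105020.2424) = 324.0683

324.0683 units


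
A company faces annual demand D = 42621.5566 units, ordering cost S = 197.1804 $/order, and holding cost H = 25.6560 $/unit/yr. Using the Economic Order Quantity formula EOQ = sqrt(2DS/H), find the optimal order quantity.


2*D*S = 2 * 42621.5566 * 197.1804 = 16808271.1580
2*D*S/H = 655139.9734
EOQ = sqrt(655139.9734) = 809.4072

809.4072 units


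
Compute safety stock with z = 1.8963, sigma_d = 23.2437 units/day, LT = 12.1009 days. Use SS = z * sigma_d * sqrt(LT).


sqrt(LT) = sqrt(12.1009) = 3.4786
SS = 1.8963 * 23.2437 * 3.4786 = 153.3279

153.3279 units


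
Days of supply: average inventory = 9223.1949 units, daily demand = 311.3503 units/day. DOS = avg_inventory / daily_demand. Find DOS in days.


DOS = 9223.1949 / 311.3503 = 29.6232

29.6232 days


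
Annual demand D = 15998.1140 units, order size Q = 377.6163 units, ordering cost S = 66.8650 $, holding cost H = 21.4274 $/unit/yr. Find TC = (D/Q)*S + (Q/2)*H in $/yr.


Ordering cost = D*S/Q = 2832.8065
Holding cost = Q*H/2 = 4045.6678
TC = 2832.8065 + 4045.6678 = 6878.4742

6878.4742 $/yr


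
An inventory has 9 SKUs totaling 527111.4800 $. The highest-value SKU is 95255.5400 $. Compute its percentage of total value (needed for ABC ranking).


Top item = 95255.5400
Total = 527111.4800
Percentage = 95255.5400 / 527111.4800 * 100 = 18.0712

18.0712%


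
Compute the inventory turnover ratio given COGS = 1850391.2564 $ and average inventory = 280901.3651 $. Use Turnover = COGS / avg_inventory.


Turnover = 1850391.2564 / 280901.3651 = 6.5873

6.5873


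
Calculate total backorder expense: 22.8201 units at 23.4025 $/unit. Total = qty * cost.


Total = 22.8201 * 23.4025 = 534.0474

534.0474 $


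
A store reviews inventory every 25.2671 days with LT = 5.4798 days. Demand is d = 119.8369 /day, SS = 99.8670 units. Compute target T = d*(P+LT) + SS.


P + LT = 30.7469
d*(P+LT) = 119.8369 * 30.7469 = 3684.6132
T = 3684.6132 + 99.8670 = 3784.4802

3784.4802 units


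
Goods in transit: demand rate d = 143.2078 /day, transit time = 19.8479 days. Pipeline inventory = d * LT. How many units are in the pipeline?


Pipeline = 143.2078 * 19.8479 = 2842.3741

2842.3741 units


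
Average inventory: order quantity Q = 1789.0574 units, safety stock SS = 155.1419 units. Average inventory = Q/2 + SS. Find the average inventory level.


Q/2 = 894.5287
Avg = 894.5287 + 155.1419 = 1049.6706

1049.6706 units


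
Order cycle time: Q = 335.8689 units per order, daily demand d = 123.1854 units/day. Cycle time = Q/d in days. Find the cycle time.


Cycle = 335.8689 / 123.1854 = 2.7265

2.7265 days


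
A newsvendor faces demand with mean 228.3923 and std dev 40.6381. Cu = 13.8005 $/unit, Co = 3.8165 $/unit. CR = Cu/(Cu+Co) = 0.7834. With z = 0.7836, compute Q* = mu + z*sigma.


CR = Cu/(Cu+Co) = 13.8005/(13.8005+3.8165) = 0.7834
z = 0.7836
Q* = 228.3923 + 0.7836 * 40.6381 = 260.2363

260.2363 units


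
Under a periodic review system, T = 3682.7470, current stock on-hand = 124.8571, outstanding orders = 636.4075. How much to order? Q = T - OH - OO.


Inventory position = OH + OO = 124.8571 + 636.4075 = 761.2646
Q = 3682.7470 - 761.2646 = 2921.4824

2921.4824 units


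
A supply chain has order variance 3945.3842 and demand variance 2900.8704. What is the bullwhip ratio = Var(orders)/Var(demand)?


BW = 3945.3842 / 2900.8704 = 1.3601

1.3601


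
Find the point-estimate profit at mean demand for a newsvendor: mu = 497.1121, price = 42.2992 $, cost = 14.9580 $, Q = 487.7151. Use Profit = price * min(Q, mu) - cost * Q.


Sales at mu = min(487.7151, 497.1121) = 487.7151
Revenue = 42.2992 * 487.7151 = 20629.9586
Total cost = 14.9580 * 487.7151 = 7295.2425
Profit = 20629.9586 - 7295.2425 = 13334.7161

13334.7161 $


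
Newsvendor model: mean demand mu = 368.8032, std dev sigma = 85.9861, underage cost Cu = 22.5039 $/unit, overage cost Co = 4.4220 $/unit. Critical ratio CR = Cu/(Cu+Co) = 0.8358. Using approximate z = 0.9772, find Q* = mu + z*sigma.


CR = Cu/(Cu+Co) = 22.5039/(22.5039+4.4220) = 0.8358
z = 0.9772
Q* = 368.8032 + 0.9772 * 85.9861 = 452.8288

452.8288 units


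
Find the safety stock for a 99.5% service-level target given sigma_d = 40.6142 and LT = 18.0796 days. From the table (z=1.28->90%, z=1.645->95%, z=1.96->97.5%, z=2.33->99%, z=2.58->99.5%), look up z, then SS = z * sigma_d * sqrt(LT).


From the table, SL = 99.5% corresponds to z = 2.58
sqrt(LT) = sqrt(18.0796) = 4.2520
SS = 2.58 * 40.6142 * 4.2520 = 445.5455

445.5455 units


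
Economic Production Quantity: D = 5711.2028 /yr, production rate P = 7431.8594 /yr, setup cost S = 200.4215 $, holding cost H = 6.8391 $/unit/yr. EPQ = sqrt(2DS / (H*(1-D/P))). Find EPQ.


1 - D/P = 1 - 0.7685 = 0.2315
H*(1-D/P) = 1.5834
2DS = 2289295.6640
EPQ = sqrt(1445793.3136) = 1202.4115

1202.4115 units


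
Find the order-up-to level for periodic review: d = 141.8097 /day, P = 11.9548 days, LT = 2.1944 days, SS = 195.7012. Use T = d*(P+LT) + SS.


P + LT = 14.1492
d*(P+LT) = 141.8097 * 14.1492 = 2006.4938
T = 2006.4938 + 195.7012 = 2202.1950

2202.1950 units


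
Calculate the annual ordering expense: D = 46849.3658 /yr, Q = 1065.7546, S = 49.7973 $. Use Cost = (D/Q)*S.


Number of orders = D/Q = 43.9589
Cost = 43.9589 * 49.7973 = 2189.0329

2189.0329 $/yr


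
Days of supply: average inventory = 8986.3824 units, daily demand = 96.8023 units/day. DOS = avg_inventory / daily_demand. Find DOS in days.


DOS = 8986.3824 / 96.8023 = 92.8323

92.8323 days


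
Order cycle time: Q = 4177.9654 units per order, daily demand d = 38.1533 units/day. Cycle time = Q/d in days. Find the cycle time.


Cycle = 4177.9654 / 38.1533 = 109.5047

109.5047 days


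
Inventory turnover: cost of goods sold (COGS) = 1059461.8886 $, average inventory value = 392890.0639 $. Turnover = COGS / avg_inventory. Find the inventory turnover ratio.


Turnover = 1059461.8886 / 392890.0639 = 2.6966

2.6966


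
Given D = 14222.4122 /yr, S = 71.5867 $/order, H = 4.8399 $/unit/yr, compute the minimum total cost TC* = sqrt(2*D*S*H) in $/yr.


2*D*S*H = 9855348.5495
TC* = sqrt(9855348.5495) = 3139.3229

3139.3229 $/yr


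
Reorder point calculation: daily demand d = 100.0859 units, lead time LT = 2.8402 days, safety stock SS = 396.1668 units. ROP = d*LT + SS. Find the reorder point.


d*LT = 100.0859 * 2.8402 = 284.2640
ROP = 284.2640 + 396.1668 = 680.4308

680.4308 units


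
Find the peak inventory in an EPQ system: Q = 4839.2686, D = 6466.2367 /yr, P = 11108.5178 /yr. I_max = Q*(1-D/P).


D/P = 0.5821
1 - D/P = 0.4179
I_max = 4839.2686 * 0.4179 = 2022.3441

2022.3441 units


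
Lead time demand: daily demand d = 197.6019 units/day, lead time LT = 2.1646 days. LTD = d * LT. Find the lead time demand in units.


LTD = 197.6019 * 2.1646 = 427.7291

427.7291 units


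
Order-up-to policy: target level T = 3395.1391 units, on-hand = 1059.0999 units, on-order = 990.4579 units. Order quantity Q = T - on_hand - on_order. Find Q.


Inventory position = OH + OO = 1059.0999 + 990.4579 = 2049.5578
Q = 3395.1391 - 2049.5578 = 1345.5813

1345.5813 units


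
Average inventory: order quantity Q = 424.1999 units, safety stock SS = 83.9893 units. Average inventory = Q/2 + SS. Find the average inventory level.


Q/2 = 212.1000
Avg = 212.1000 + 83.9893 = 296.0892

296.0892 units


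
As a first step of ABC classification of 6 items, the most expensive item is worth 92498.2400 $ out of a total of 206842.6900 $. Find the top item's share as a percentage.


Top item = 92498.2400
Total = 206842.6900
Percentage = 92498.2400 / 206842.6900 * 100 = 44.7191

44.7191%


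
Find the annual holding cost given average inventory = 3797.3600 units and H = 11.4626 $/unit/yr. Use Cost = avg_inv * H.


Cost = 3797.3600 * 11.4626 = 43527.6187

43527.6187 $/yr


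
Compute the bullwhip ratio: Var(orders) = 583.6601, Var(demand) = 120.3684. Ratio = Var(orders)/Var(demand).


BW = 583.6601 / 120.3684 = 4.8489

4.8489


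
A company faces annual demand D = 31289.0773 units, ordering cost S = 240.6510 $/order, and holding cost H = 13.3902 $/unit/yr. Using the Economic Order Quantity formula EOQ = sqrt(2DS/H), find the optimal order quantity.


2*D*S = 2 * 31289.0773 * 240.6510 = 15059495.4826
2*D*S/H = 1124665.4630
EOQ = sqrt(1124665.4630) = 1060.5025

1060.5025 units


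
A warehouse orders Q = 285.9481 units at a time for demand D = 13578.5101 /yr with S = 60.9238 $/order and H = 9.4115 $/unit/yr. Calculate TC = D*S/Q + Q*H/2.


Ordering cost = D*S/Q = 2893.0230
Holding cost = Q*H/2 = 1345.6003
TC = 2893.0230 + 1345.6003 = 4238.6233

4238.6233 $/yr


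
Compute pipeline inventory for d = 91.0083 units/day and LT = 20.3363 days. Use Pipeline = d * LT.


Pipeline = 91.0083 * 20.3363 = 1850.7721

1850.7721 units


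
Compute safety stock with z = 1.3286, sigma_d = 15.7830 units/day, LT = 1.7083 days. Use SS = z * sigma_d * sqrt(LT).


sqrt(LT) = sqrt(1.7083) = 1.3070
SS = 1.3286 * 15.7830 * 1.3070 = 27.4073

27.4073 units


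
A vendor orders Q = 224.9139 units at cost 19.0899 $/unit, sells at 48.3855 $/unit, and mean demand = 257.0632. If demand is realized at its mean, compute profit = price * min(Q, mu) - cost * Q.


Sales at mu = min(224.9139, 257.0632) = 224.9139
Revenue = 48.3855 * 224.9139 = 10882.5715
Total cost = 19.0899 * 224.9139 = 4293.5839
Profit = 10882.5715 - 4293.5839 = 6588.9876

6588.9876 $


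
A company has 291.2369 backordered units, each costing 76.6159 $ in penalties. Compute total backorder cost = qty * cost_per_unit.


Total = 291.2369 * 76.6159 = 22313.3772

22313.3772 $


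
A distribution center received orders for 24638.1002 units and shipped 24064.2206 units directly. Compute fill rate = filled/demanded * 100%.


FR = 24064.2206 / 24638.1002 * 100 = 97.6708

97.6708%


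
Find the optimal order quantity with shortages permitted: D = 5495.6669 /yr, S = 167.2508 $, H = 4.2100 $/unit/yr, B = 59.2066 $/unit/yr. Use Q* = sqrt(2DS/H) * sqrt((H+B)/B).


sqrt(2DS/H) = 660.7973
sqrt((H+B)/B) = 1.0349
Q* = 660.7973 * 1.0349 = 683.8875

683.8875 units


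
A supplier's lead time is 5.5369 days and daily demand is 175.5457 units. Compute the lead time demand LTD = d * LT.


LTD = 175.5457 * 5.5369 = 971.9790

971.9790 units


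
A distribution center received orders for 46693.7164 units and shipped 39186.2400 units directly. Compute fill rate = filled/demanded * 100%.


FR = 39186.2400 / 46693.7164 * 100 = 83.9219

83.9219%


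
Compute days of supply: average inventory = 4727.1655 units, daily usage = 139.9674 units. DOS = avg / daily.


DOS = 4727.1655 / 139.9674 = 33.7733

33.7733 days


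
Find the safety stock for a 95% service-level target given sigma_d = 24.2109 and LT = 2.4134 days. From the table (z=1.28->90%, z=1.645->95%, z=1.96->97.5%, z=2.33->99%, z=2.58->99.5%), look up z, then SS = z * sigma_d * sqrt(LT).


From the table, SL = 95% corresponds to z = 1.645
sqrt(LT) = sqrt(2.4134) = 1.5535
SS = 1.645 * 24.2109 * 1.5535 = 61.8716

61.8716 units


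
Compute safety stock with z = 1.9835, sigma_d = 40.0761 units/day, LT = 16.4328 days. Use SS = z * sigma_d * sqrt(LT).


sqrt(LT) = sqrt(16.4328) = 4.0537
SS = 1.9835 * 40.0761 * 4.0537 = 322.2355

322.2355 units


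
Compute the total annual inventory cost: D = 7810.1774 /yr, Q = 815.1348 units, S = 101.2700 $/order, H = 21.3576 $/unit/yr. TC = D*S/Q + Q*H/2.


Ordering cost = D*S/Q = 970.3139
Holding cost = Q*H/2 = 8704.6615
TC = 970.3139 + 8704.6615 = 9674.9754

9674.9754 $/yr


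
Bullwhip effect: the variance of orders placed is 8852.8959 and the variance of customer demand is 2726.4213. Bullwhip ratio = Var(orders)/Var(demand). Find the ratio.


BW = 8852.8959 / 2726.4213 = 3.2471

3.2471


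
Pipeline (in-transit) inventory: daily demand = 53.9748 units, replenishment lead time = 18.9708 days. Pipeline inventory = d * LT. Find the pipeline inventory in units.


Pipeline = 53.9748 * 18.9708 = 1023.9451

1023.9451 units


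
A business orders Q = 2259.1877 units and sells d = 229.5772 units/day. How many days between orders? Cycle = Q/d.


Cycle = 2259.1877 / 229.5772 = 9.8406

9.8406 days


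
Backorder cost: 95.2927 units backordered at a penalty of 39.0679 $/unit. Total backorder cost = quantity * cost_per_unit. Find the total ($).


Total = 95.2927 * 39.0679 = 3722.8857

3722.8857 $


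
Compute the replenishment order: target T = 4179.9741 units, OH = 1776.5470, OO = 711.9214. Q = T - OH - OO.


Inventory position = OH + OO = 1776.5470 + 711.9214 = 2488.4684
Q = 4179.9741 - 2488.4684 = 1691.5057

1691.5057 units


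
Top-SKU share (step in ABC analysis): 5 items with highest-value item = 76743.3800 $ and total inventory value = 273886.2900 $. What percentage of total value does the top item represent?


Top item = 76743.3800
Total = 273886.2900
Percentage = 76743.3800 / 273886.2900 * 100 = 28.0202

28.0202%


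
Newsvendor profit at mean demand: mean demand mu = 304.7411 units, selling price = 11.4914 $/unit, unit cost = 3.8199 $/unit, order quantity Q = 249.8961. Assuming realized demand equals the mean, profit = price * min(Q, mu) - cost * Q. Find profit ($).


Sales at mu = min(249.8961, 304.7411) = 249.8961
Revenue = 11.4914 * 249.8961 = 2871.6560
Total cost = 3.8199 * 249.8961 = 954.5781
Profit = 2871.6560 - 954.5781 = 1917.0779

1917.0779 $


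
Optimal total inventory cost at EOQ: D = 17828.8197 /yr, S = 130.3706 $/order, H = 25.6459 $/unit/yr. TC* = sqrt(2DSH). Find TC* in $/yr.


2*D*S*H = 119220296.4749
TC* = sqrt(119220296.4749) = 10918.8047

10918.8047 $/yr


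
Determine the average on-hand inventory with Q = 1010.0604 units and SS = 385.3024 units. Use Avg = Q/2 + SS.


Q/2 = 505.0302
Avg = 505.0302 + 385.3024 = 890.3326

890.3326 units


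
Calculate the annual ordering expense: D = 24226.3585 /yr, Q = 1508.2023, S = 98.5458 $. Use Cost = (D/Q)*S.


Number of orders = D/Q = 16.0631
Cost = 16.0631 * 98.5458 = 1582.9480

1582.9480 $/yr


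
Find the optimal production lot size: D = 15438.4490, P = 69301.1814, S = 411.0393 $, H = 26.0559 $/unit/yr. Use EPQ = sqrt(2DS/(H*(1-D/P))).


1 - D/P = 1 - 0.2228 = 0.7772
H*(1-D/P) = 20.2513
2DS = 12691618.5401
EPQ = sqrt(626705.0424) = 791.6470

791.6470 units


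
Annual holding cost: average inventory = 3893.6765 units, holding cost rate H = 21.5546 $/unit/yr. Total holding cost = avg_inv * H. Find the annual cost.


Cost = 3893.6765 * 21.5546 = 83926.6395

83926.6395 $/yr


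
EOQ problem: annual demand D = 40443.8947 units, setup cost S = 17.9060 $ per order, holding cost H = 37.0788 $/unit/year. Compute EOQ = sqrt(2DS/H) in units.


2*D*S = 2 * 40443.8947 * 17.9060 = 1448376.7570
2*D*S/H = 39062.1260
EOQ = sqrt(39062.1260) = 197.6414

197.6414 units


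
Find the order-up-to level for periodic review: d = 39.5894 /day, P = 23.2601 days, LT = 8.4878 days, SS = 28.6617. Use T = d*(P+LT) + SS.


P + LT = 31.7479
d*(P+LT) = 39.5894 * 31.7479 = 1256.8803
T = 1256.8803 + 28.6617 = 1285.5420

1285.5420 units


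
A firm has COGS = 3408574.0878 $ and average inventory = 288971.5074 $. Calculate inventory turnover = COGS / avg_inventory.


Turnover = 3408574.0878 / 288971.5074 = 11.7955

11.7955


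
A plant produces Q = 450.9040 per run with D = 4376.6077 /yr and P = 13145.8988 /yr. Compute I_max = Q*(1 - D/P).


D/P = 0.3329
1 - D/P = 0.6671
I_max = 450.9040 * 0.6671 = 300.7865

300.7865 units


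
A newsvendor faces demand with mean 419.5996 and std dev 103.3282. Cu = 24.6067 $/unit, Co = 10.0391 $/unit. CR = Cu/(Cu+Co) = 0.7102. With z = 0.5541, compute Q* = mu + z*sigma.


CR = Cu/(Cu+Co) = 24.6067/(24.6067+10.0391) = 0.7102
z = 0.5541
Q* = 419.5996 + 0.5541 * 103.3282 = 476.8538

476.8538 units


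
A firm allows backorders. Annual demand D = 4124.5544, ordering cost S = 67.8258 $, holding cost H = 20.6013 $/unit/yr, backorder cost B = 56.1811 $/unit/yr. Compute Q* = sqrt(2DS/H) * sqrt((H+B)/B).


sqrt(2DS/H) = 164.7987
sqrt((H+B)/B) = 1.1691
Q* = 164.7987 * 1.1691 = 192.6590

192.6590 units


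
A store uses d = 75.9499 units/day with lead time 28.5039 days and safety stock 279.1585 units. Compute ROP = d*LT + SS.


d*LT = 75.9499 * 28.5039 = 2164.8684
ROP = 2164.8684 + 279.1585 = 2444.0269

2444.0269 units


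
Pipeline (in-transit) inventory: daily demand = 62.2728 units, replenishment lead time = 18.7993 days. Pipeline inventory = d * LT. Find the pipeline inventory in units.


Pipeline = 62.2728 * 18.7993 = 1170.6850

1170.6850 units


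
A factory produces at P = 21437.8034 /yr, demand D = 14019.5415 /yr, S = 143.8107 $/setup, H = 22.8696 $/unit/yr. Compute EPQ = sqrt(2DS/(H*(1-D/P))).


1 - D/P = 1 - 0.6540 = 0.3460
H*(1-D/P) = 7.9137
2DS = 4032320.1536
EPQ = sqrt(509535.6319) = 713.8176

713.8176 units


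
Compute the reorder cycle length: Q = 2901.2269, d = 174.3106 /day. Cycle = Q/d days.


Cycle = 2901.2269 / 174.3106 = 16.6440

16.6440 days


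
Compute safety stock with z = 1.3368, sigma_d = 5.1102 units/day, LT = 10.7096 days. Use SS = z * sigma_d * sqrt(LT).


sqrt(LT) = sqrt(10.7096) = 3.2726
SS = 1.3368 * 5.1102 * 3.2726 = 22.3558

22.3558 units


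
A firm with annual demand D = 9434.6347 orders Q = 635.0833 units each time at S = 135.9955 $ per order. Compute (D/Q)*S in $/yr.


Number of orders = D/Q = 14.8557
Cost = 14.8557 * 135.9955 = 2020.3143

2020.3143 $/yr


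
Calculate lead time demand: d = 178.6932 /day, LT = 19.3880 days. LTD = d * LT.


LTD = 178.6932 * 19.3880 = 3464.5038

3464.5038 units


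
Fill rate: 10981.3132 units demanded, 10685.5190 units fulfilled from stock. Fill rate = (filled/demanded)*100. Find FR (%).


FR = 10685.5190 / 10981.3132 * 100 = 97.3064

97.3064%


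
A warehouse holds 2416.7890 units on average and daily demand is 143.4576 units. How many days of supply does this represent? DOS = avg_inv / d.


DOS = 2416.7890 / 143.4576 = 16.8467

16.8467 days


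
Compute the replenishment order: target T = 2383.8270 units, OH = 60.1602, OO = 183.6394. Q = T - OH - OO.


Inventory position = OH + OO = 60.1602 + 183.6394 = 243.7996
Q = 2383.8270 - 243.7996 = 2140.0274

2140.0274 units


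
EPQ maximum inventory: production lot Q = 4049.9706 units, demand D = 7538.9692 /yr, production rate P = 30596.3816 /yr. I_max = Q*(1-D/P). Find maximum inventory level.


D/P = 0.2464
1 - D/P = 0.7536
I_max = 4049.9706 * 0.7536 = 3052.0551

3052.0551 units


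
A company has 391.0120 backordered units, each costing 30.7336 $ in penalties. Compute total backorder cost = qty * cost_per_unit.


Total = 391.0120 * 30.7336 = 12017.2064

12017.2064 $


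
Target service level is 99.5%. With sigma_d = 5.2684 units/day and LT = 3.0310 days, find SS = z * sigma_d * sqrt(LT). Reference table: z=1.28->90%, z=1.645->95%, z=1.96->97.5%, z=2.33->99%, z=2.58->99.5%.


From the table, SL = 99.5% corresponds to z = 2.58
sqrt(LT) = sqrt(3.0310) = 1.7410
SS = 2.58 * 5.2684 * 1.7410 = 23.6642

23.6642 units


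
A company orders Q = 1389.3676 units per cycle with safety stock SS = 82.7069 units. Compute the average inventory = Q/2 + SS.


Q/2 = 694.6838
Avg = 694.6838 + 82.7069 = 777.3907

777.3907 units


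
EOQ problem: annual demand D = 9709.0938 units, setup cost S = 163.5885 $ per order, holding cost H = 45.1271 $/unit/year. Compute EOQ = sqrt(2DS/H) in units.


2*D*S = 2 * 9709.0938 * 163.5885 = 3176592.1822
2*D*S/H = 70392.1188
EOQ = sqrt(70392.1188) = 265.3151

265.3151 units


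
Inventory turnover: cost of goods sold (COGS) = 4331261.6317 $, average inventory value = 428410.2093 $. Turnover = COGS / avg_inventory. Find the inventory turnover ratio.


Turnover = 4331261.6317 / 428410.2093 = 10.1101

10.1101


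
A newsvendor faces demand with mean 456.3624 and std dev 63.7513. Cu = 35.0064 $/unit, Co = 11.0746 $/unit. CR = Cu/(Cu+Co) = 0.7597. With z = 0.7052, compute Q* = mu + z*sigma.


CR = Cu/(Cu+Co) = 35.0064/(35.0064+11.0746) = 0.7597
z = 0.7052
Q* = 456.3624 + 0.7052 * 63.7513 = 501.3198

501.3198 units


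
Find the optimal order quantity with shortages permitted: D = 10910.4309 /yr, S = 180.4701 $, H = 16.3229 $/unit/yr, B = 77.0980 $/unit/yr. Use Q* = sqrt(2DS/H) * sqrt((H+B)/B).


sqrt(2DS/H) = 491.1791
sqrt((H+B)/B) = 1.1008
Q* = 491.1791 * 1.1008 = 540.6801

540.6801 units


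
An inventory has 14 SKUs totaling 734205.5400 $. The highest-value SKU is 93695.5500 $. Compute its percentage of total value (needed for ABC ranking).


Top item = 93695.5500
Total = 734205.5400
Percentage = 93695.5500 / 734205.5400 * 100 = 12.7615

12.7615%


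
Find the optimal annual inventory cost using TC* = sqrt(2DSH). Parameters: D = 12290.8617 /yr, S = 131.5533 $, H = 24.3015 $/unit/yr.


2*D*S*H = 78586356.7511
TC* = sqrt(78586356.7511) = 8864.8946

8864.8946 $/yr


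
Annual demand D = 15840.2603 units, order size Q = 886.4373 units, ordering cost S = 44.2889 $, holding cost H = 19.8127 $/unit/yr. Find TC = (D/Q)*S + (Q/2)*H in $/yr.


Ordering cost = D*S/Q = 791.4239
Holding cost = Q*H/2 = 8781.3581
TC = 791.4239 + 8781.3581 = 9572.7821

9572.7821 $/yr


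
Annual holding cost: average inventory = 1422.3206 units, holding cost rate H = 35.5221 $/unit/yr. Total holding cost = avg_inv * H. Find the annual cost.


Cost = 1422.3206 * 35.5221 = 50523.8146

50523.8146 $/yr


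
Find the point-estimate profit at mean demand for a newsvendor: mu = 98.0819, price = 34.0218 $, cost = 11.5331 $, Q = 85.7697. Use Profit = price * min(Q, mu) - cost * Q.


Sales at mu = min(85.7697, 98.0819) = 85.7697
Revenue = 34.0218 * 85.7697 = 2918.0396
Total cost = 11.5331 * 85.7697 = 989.1905
Profit = 2918.0396 - 989.1905 = 1928.8491

1928.8491 $


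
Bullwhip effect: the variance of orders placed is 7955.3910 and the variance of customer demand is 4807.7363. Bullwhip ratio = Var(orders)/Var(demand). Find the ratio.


BW = 7955.3910 / 4807.7363 = 1.6547

1.6547


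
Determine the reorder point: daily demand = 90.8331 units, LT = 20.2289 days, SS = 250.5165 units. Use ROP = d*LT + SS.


d*LT = 90.8331 * 20.2289 = 1837.4537
ROP = 1837.4537 + 250.5165 = 2087.9702

2087.9702 units


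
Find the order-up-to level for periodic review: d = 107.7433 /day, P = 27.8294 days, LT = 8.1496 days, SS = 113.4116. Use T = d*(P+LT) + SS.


P + LT = 35.9790
d*(P+LT) = 107.7433 * 35.9790 = 3876.4962
T = 3876.4962 + 113.4116 = 3989.9078

3989.9078 units


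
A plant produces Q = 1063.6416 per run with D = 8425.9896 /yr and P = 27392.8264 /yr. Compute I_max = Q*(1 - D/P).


D/P = 0.3076
1 - D/P = 0.6924
I_max = 1063.6416 * 0.6924 = 736.4671

736.4671 units


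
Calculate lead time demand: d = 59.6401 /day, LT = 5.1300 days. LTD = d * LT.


LTD = 59.6401 * 5.1300 = 305.9537

305.9537 units


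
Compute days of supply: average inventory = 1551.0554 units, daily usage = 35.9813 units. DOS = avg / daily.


DOS = 1551.0554 / 35.9813 = 43.1073

43.1073 days


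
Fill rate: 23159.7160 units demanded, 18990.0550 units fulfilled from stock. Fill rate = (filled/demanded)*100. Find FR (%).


FR = 18990.0550 / 23159.7160 * 100 = 81.9961

81.9961%


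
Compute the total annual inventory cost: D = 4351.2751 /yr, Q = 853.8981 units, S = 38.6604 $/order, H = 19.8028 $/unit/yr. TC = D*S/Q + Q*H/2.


Ordering cost = D*S/Q = 197.0048
Holding cost = Q*H/2 = 8454.7866
TC = 197.0048 + 8454.7866 = 8651.7915

8651.7915 $/yr


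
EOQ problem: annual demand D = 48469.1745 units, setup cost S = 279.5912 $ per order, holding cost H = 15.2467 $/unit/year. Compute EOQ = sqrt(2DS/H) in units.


2*D*S = 2 * 48469.1745 * 279.5912 = 27103109.3229
2*D*S/H = 1777637.7395
EOQ = sqrt(1777637.7395) = 1333.2808

1333.2808 units


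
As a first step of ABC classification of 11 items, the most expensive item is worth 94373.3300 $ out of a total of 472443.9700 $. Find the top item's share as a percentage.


Top item = 94373.3300
Total = 472443.9700
Percentage = 94373.3300 / 472443.9700 * 100 = 19.9756

19.9756%


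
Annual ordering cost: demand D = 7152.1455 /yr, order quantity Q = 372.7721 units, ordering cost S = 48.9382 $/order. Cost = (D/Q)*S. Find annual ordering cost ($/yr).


Number of orders = D/Q = 19.1864
Cost = 19.1864 * 48.9382 = 938.9467

938.9467 $/yr


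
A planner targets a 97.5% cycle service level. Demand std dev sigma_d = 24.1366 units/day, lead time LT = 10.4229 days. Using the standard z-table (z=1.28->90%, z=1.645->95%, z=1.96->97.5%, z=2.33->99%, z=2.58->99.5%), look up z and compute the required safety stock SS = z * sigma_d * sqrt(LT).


From the table, SL = 97.5% corresponds to z = 1.96
sqrt(LT) = sqrt(10.4229) = 3.2285
SS = 1.96 * 24.1366 * 3.2285 = 152.7307

152.7307 units


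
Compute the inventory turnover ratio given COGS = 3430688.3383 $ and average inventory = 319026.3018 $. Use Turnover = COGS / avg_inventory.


Turnover = 3430688.3383 / 319026.3018 = 10.7536

10.7536


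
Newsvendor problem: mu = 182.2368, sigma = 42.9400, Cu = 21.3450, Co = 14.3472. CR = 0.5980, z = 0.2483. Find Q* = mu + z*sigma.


CR = Cu/(Cu+Co) = 21.3450/(21.3450+14.3472) = 0.5980
z = 0.2483
Q* = 182.2368 + 0.2483 * 42.9400 = 192.8988

192.8988 units


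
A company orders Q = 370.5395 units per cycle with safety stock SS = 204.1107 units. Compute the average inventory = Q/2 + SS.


Q/2 = 185.2697
Avg = 185.2697 + 204.1107 = 389.3804

389.3804 units


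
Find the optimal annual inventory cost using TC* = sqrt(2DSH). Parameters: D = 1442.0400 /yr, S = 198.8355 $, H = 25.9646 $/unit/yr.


2*D*S*H = 14889594.3147
TC* = sqrt(14889594.3147) = 3858.7037

3858.7037 $/yr


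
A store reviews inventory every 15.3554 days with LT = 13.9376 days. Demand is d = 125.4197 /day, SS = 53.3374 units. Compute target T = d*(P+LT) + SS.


P + LT = 29.2930
d*(P+LT) = 125.4197 * 29.2930 = 3673.9193
T = 3673.9193 + 53.3374 = 3727.2567

3727.2567 units


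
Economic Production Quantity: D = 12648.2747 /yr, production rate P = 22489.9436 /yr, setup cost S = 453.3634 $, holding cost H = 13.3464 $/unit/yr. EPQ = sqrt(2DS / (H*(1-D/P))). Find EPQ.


1 - D/P = 1 - 0.5624 = 0.4376
H*(1-D/P) = 5.8404
2DS = 11468529.6443
EPQ = sqrt(1963646.1070) = 1401.3016

1401.3016 units


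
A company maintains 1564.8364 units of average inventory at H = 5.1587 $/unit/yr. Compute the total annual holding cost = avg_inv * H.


Cost = 1564.8364 * 5.1587 = 8072.5215

8072.5215 $/yr


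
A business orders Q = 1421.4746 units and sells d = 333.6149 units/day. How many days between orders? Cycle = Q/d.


Cycle = 1421.4746 / 333.6149 = 4.2608

4.2608 days


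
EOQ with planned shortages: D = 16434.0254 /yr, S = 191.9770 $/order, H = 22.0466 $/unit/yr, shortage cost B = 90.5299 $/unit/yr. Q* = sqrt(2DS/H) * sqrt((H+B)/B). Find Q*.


sqrt(2DS/H) = 534.9840
sqrt((H+B)/B) = 1.1151
Q* = 534.9840 * 1.1151 = 596.5799

596.5799 units


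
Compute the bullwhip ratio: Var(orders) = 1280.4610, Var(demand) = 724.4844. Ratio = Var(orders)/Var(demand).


BW = 1280.4610 / 724.4844 = 1.7674

1.7674


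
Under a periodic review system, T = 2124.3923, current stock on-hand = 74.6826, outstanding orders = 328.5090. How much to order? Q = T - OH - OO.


Inventory position = OH + OO = 74.6826 + 328.5090 = 403.1916
Q = 2124.3923 - 403.1916 = 1721.2007

1721.2007 units


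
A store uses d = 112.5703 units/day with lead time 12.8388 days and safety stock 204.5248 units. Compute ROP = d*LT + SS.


d*LT = 112.5703 * 12.8388 = 1445.2676
ROP = 1445.2676 + 204.5248 = 1649.7924

1649.7924 units


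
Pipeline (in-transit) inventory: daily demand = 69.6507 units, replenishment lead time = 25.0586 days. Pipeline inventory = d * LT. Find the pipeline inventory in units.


Pipeline = 69.6507 * 25.0586 = 1745.3490

1745.3490 units


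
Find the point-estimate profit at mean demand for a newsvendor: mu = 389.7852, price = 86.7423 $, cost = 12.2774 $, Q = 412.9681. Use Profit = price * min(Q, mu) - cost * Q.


Sales at mu = min(412.9681, 389.7852) = 389.7852
Revenue = 86.7423 * 389.7852 = 33810.8648
Total cost = 12.2774 * 412.9681 = 5070.1746
Profit = 33810.8648 - 5070.1746 = 28740.6902

28740.6902 $


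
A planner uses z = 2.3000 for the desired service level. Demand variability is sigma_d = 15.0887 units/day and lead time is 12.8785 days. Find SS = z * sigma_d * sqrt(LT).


sqrt(LT) = sqrt(12.8785) = 3.5887
SS = 2.3000 * 15.0887 * 3.5887 = 124.5410

124.5410 units


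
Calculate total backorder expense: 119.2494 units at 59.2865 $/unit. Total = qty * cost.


Total = 119.2494 * 59.2865 = 7069.8796

7069.8796 $


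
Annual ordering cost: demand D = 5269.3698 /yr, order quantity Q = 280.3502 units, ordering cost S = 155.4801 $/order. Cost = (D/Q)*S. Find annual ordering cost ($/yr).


Number of orders = D/Q = 18.7957
Cost = 18.7957 * 155.4801 = 2922.3526

2922.3526 $/yr


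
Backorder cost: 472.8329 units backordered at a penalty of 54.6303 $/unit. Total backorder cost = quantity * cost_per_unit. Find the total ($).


Total = 472.8329 * 54.6303 = 25831.0032

25831.0032 $


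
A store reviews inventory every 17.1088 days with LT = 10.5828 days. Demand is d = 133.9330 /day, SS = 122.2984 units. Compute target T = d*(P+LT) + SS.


P + LT = 27.6916
d*(P+LT) = 133.9330 * 27.6916 = 3708.8191
T = 3708.8191 + 122.2984 = 3831.1175

3831.1175 units


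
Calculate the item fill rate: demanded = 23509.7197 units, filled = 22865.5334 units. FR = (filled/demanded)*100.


FR = 22865.5334 / 23509.7197 * 100 = 97.2599

97.2599%


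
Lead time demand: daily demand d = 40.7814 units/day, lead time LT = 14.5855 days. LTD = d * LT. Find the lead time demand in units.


LTD = 40.7814 * 14.5855 = 594.8171

594.8171 units


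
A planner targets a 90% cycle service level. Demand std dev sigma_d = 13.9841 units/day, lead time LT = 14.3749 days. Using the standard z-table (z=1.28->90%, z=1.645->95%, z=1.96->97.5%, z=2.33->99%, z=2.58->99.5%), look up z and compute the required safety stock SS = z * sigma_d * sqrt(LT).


From the table, SL = 90% corresponds to z = 1.28
sqrt(LT) = sqrt(14.3749) = 3.7914
SS = 1.28 * 13.9841 * 3.7914 = 67.8652

67.8652 units


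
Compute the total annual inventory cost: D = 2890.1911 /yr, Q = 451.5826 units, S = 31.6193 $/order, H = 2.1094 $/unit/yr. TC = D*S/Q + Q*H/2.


Ordering cost = D*S/Q = 202.3679
Holding cost = Q*H/2 = 476.2842
TC = 202.3679 + 476.2842 = 678.6521

678.6521 $/yr


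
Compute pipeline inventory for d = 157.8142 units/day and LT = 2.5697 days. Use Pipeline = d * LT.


Pipeline = 157.8142 * 2.5697 = 405.5351

405.5351 units


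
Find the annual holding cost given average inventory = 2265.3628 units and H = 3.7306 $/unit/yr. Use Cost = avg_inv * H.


Cost = 2265.3628 * 3.7306 = 8451.1625

8451.1625 $/yr


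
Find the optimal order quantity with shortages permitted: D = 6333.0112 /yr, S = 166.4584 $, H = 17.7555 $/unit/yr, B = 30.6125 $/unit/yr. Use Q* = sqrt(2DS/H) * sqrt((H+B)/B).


sqrt(2DS/H) = 344.5931
sqrt((H+B)/B) = 1.2570
Q* = 344.5931 * 1.2570 = 433.1479

433.1479 units


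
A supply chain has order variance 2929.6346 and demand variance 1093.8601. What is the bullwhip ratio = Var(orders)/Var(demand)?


BW = 2929.6346 / 1093.8601 = 2.6783

2.6783


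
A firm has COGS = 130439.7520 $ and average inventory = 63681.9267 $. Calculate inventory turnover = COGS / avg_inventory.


Turnover = 130439.7520 / 63681.9267 = 2.0483

2.0483


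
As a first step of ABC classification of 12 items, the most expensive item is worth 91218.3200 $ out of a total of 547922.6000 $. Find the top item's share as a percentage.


Top item = 91218.3200
Total = 547922.6000
Percentage = 91218.3200 / 547922.6000 * 100 = 16.6480

16.6480%


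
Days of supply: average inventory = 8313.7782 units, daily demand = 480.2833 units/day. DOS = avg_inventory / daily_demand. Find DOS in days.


DOS = 8313.7782 / 480.2833 = 17.3102

17.3102 days


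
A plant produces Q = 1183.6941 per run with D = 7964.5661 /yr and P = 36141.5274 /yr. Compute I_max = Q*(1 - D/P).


D/P = 0.2204
1 - D/P = 0.7796
I_max = 1183.6941 * 0.7796 = 922.8415

922.8415 units


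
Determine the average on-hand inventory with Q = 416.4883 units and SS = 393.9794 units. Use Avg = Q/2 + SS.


Q/2 = 208.2441
Avg = 208.2441 + 393.9794 = 602.2235

602.2235 units


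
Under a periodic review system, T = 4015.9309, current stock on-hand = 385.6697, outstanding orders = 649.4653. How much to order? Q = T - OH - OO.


Inventory position = OH + OO = 385.6697 + 649.4653 = 1035.1350
Q = 4015.9309 - 1035.1350 = 2980.7959

2980.7959 units


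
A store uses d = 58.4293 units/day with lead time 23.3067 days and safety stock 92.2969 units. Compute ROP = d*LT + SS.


d*LT = 58.4293 * 23.3067 = 1361.7942
ROP = 1361.7942 + 92.2969 = 1454.0911

1454.0911 units


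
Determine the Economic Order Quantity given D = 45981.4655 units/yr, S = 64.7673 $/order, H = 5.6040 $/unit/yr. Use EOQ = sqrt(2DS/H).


2*D*S = 2 * 45981.4655 * 64.7673 = 5956190.7410
2*D*S/H = 1062846.3135
EOQ = sqrt(1062846.3135) = 1030.9444

1030.9444 units


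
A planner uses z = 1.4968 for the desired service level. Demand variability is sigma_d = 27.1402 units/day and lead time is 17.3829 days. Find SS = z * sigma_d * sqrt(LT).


sqrt(LT) = sqrt(17.3829) = 4.1693
SS = 1.4968 * 27.1402 * 4.1693 = 169.3706

169.3706 units


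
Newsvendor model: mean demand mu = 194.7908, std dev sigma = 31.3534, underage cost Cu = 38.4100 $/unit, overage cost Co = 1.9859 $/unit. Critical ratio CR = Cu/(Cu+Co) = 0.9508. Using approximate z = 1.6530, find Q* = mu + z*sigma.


CR = Cu/(Cu+Co) = 38.4100/(38.4100+1.9859) = 0.9508
z = 1.6530
Q* = 194.7908 + 1.6530 * 31.3534 = 246.6180

246.6180 units


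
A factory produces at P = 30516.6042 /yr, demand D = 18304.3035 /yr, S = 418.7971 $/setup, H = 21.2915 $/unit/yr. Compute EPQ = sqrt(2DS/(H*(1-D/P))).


1 - D/P = 1 - 0.5998 = 0.4002
H*(1-D/P) = 8.5205
2DS = 15331578.4466
EPQ = sqrt(1799365.2390) = 1341.4042

1341.4042 units


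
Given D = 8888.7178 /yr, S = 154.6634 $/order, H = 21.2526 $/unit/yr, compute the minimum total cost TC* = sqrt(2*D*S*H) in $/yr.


2*D*S*H = 58434419.7035
TC* = sqrt(58434419.7035) = 7644.2410

7644.2410 $/yr


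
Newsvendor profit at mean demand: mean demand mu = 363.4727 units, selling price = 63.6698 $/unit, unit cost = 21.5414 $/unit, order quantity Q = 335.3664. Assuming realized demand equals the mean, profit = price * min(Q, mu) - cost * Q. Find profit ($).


Sales at mu = min(335.3664, 363.4727) = 335.3664
Revenue = 63.6698 * 335.3664 = 21352.7116
Total cost = 21.5414 * 335.3664 = 7224.2618
Profit = 21352.7116 - 7224.2618 = 14128.4498

14128.4498 $
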